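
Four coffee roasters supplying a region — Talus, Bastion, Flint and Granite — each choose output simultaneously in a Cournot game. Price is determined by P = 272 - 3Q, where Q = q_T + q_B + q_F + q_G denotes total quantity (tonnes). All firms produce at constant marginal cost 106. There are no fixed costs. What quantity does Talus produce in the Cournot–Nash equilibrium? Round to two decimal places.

11.07

A representative firm's profit is π_i = q_i(272 - 3Q) - 106q_i.
First-order condition (treating rivals' output as given): 166 - 6q_i - 3·Σ_{j≠i} q_j = 0.
With identical firms every q_j equals q_i, so Σ_{j≠i} q_j = 3q_i and 166 = 15q_i, giving q_i = 166/15.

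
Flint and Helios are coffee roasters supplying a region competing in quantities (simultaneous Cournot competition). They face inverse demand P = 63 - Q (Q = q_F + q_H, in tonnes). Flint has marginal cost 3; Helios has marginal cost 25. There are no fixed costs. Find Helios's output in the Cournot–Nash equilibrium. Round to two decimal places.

Flint's profit: π_F = (63 - Q)q_F - (3q_F). Setting ∂π_F/∂q_F = 0: 60 - 2q_F - (q_H) = 0.
Helios's first-order condition: 38 - 2q_H - (q_F) = 0.
So q_F = (60 - q_H)/2 and q_H = (38 - q_F)/2.
Substituting one into the other gives q_F = 82/3 and q_H = 16/3.

5.33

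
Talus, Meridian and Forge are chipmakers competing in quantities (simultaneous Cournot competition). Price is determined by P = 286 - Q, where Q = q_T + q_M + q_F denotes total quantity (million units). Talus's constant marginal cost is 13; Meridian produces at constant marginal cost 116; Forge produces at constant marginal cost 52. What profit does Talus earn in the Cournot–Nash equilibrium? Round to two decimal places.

10764.06

Talus's profit: π_T = (286 - Q)q_T - (13q_T). Setting ∂π_T/∂q_T = 0: 273 - 2q_T - (q_M + q_F) = 0.
Meridian's profit: π_M = (286 - Q)q_M - (116q_M). Setting ∂π_M/∂q_M = 0: 170 - 2q_M - (q_T + q_F) = 0.
Forge's first-order condition: 234 - 2q_F - (q_T + q_M) = 0.
Adding the 3 conditions: 677 − 2Q − 2Q = 0, i.e. Q = 677/4.
Back-substituting: q_T = (273 − 677/4) = 415/4, q_M = (170 − 677/4) = 3/4, q_F = (234 − 677/4) = 259/4.
Price P = 286 - 677/4 = 467/4.
Talus's profit: (467/4 - 13)·(415/4) = 10764.0625.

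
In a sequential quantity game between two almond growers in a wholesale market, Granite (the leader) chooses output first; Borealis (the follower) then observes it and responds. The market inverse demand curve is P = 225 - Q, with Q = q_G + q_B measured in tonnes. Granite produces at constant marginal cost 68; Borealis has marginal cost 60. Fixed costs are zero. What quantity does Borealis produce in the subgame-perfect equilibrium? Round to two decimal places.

45.25

The follower Borealis best-responds to any q_G: π_B = (225 - Q)q_B - 60q_B.
Follower FOC: 165 - q_G - 2q_B = 0, so q_B(q_G) = (165 - q_G)/2.
Granite substitutes q_B(q_G) into its own profit: π_G = q_G(225 - q_G - (165 - q_G)/2) - 68q_G = (285/2 - (1/2)q_G)q_G - 68q_G.
The leader's first-order condition 149/2 - q_G = 0 yields q_G = 149/2.
Then q_B = (165 - 149/2)/2 = 181/4.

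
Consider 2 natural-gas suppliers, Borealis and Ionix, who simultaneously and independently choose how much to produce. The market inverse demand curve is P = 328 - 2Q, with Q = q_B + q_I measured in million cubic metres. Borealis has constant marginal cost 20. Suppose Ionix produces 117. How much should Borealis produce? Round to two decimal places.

With the rival's output fixed at 117, Borealis's profit is π_B = (328 - 2·117 - 2q_B)q_B - (20q_B) = (94 - 2q_B)q_B - (20q_B).
∂π_B/∂q_B = 74 - 4q_B = 0, so q_B = 37/2.

18.50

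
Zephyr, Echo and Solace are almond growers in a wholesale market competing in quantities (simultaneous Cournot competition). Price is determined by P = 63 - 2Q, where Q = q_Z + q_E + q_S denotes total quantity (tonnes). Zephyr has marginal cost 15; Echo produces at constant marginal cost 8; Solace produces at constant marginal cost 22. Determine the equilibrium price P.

27

Zephyr's profit: π_Z = (63 - 2Q)q_Z - (15q_Z). Setting ∂π_Z/∂q_Z = 0: 48 - 4q_Z - 2(q_E + q_S) = 0.
Echo's first-order condition: 55 - 4q_E - 2(q_Z + q_S) = 0.
Solace's profit: π_S = (63 - 2Q)q_S - (22q_S). Setting ∂π_S/∂q_S = 0: 41 - 4q_S - 2(q_Z + q_E) = 0.
Summing all 3 equations gives 144 − 8Q = 0, hence Q = 18.
Back-substituting: q_Z = (48 − 36)/2 = 6, q_E = (55 − 36)/2 = 19/2, q_S = (41 − 36)/2 = 5/2.
Total output Q = 18, so price P = 63 - 2·18 = 27.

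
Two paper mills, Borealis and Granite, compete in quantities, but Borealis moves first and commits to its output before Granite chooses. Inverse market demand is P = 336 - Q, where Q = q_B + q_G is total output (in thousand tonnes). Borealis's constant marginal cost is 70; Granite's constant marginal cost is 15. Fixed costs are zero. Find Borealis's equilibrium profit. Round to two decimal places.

5565.13

Solve by backward induction. Given q_B, the follower Granite maximises π_G = (336 - q_B - q_G)q_G - 15q_G.
Setting the follower's marginal profit to zero, 321 - q_B - 2q_G = 0, i.e. q_G = (321 - q_B)/2.
Borealis substitutes q_G(q_B) into its own profit: π_B = q_B(336 - q_B - (321 - q_B)/2) - 70q_B = (351/2 - (1/2)q_B)q_B - 70q_B.
Maximising: ∂π_B/∂q_B = 211/2 - q_B = 0, giving q_B = 211/2.
Then q_G = (321 - 211/2)/2 = 431/4.
Price P = 336 - 853/4 = 491/4.
Borealis's profit: (491/4 - 70)·(211/2) = 5565.1250.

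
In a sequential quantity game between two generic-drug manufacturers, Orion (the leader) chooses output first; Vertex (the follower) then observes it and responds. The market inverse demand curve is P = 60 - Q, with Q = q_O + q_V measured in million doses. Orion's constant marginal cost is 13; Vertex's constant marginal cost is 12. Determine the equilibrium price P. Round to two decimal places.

The follower Vertex best-responds to any q_O: π_V = (60 - Q)q_V - 12q_V.
Follower FOC: 48 - q_O - 2q_V = 0, so q_V(q_O) = (48 - q_O)/2.
The leader anticipates this reaction. Substituting into P = 60 - Q gives P = 36 - (1/2)q_O, so π_O = (36 - (1/2)q_O)q_O - 13q_O.
The leader's first-order condition 23 - q_O = 0 yields q_O = 23.
Then q_V = (48 - 23)/2 = 25/2.
Total output Q = 71/2, so price P = 60 - 71/2 = 49/2.

24.50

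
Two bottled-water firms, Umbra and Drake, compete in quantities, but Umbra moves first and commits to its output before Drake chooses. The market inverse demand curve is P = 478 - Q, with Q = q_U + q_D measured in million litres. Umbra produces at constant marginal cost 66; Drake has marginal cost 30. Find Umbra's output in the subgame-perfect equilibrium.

188

Solve by backward induction. Given q_U, the follower Drake maximises π_D = (478 - q_U - q_D)q_D - 30q_D.
Follower FOC: 448 - q_U - 2q_D = 0, so q_D(q_U) = (448 - q_U)/2.
Umbra substitutes q_D(q_U) into its own profit: π_U = q_U(478 - q_U - (448 - q_U)/2) - 66q_U = (254 - (1/2)q_U)q_U - 66q_U.
The leader's first-order condition 188 - q_U = 0 yields q_U = 188.
Then q_D = (448 - 188)/2 = 130.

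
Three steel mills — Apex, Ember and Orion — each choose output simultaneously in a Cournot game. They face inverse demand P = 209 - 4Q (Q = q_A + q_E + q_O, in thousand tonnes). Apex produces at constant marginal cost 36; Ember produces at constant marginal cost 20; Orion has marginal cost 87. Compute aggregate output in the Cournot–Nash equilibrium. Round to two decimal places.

30.25

Apex's profit: π_A = (209 - 4Q)q_A - (36q_A). Setting ∂π_A/∂q_A = 0: 173 - 8q_A - 4(q_E + q_O) = 0.
Ember's first-order condition: 189 - 8q_E - 4(q_A + q_O) = 0.
Orion's first-order condition: 122 - 8q_O - 4(q_A + q_E) = 0.
Adding the 3 first-order conditions: 484 − 16Q = 0, so Q = 121/4.
Back-substituting: q_A = (173 − 121)/4 = 13, q_E = (189 − 121)/4 = 17, q_O = (122 − 121)/4 = 1/4.
Total output Q = 13 + 17 + 1/4 = 121/4.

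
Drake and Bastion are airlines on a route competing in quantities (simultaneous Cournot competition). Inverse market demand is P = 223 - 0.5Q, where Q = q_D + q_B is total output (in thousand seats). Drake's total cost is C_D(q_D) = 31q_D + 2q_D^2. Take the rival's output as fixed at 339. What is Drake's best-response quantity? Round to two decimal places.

4.50

With the rival's output fixed at 339, Drake's profit is π_D = (223 - (1/2)·339 - (1/2)q_D)q_D - (31q_D + 2q_D²) = (107/2 - (1/2)q_D)q_D - (31q_D + 2q_D²).
∂π_D/∂q_D = 45/2 - 5q_D = 0, so q_D = 9/2.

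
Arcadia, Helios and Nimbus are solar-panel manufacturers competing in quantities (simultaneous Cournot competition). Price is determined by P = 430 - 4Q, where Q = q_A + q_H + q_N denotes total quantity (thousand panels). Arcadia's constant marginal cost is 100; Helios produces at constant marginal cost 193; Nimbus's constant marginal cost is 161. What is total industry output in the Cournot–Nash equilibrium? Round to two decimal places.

52.25

Arcadia's profit: π_A = (430 - 4Q)q_A - (100q_A). Setting ∂π_A/∂q_A = 0: 330 - 8q_A - 4(q_H + q_N) = 0.
Helios's first-order condition: 237 - 8q_H - 4(q_A + q_N) = 0.
Nimbus's first-order condition: 269 - 8q_N - 4(q_A + q_H) = 0.
Adding the 3 first-order conditions: 836 − 16Q = 0, so Q = 209/4.
Back-substituting: q_A = (330 − 209)/4 = 121/4, q_H = (237 − 209)/4 = 7, q_N = (269 − 209)/4 = 15.
Total output Q = 121/4 + 7 + 15 = 209/4.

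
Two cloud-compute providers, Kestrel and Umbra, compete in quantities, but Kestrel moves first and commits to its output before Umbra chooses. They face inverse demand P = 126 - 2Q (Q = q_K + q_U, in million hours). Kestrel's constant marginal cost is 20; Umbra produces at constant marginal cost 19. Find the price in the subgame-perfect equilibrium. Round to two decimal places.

46.25

The follower Umbra best-responds to any q_K: π_U = (126 - 2Q)q_U - 19q_U.
∂π_U/∂q_U = 107 - 2q_K - 4q_U = 0 gives the reaction function q_U = (107 - 2q_K)/4.
The leader anticipates this reaction. Substituting into P = 126 - 2Q gives P = 145/2 - q_K, so π_K = (145/2 - q_K)q_K - 20q_K.
The leader's first-order condition 105/2 - 2q_K = 0 yields q_K = 105/4.
Then q_U = (107 - 2·(105/4))/4 = 109/8.
Total output Q = 319/8, so price P = 126 - 2·(319/8) = 185/4.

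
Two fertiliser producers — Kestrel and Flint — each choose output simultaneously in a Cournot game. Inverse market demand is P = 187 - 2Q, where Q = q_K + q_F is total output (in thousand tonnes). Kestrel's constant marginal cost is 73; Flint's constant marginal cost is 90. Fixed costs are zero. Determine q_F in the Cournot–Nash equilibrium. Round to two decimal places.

Kestrel's profit: π_K = (187 - 2Q)q_K - (73q_K). Setting ∂π_K/∂q_K = 0: 114 - 4q_K - 2(q_F) = 0.
Flint's profit: π_F = (187 - 2Q)q_F - (90q_F). Setting ∂π_F/∂q_F = 0: 97 - 4q_F - 2(q_K) = 0.
Best responses: q_K = (114 - 2q_F)/4, q_F = (97 - 2q_K)/4.
Substituting one into the other gives q_K = 131/6 and q_F = 40/3.

13.33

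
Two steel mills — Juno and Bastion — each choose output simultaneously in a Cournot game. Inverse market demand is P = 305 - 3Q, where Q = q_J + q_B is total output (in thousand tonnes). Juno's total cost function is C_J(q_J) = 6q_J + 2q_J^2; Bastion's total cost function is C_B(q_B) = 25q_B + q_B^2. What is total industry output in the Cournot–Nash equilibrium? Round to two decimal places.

48.66

Juno's profit: π_J = (305 - 3Q)q_J - (6q_J + 2q_J²). Setting ∂π_J/∂q_J = 0: 299 - 10q_J - 3(q_B) = 0.
Bastion's first-order condition: 280 - 8q_B - 3(q_J) = 0.
Rearranging gives the reaction functions q_J = (299 - 3q_B)/10 and q_B = (280 - 3q_J)/8.
Solving the pair: q_J = 1552/71, q_B = 1903/71.
Total output Q = 1552/71 + 1903/71 = 48.6620.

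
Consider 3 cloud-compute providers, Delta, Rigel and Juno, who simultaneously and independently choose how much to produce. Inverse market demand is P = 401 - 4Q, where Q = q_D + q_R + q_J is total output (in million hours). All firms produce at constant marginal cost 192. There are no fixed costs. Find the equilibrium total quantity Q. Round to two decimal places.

Each firm earns π_i = (401 - 4Q)q_i - 192q_i.
First-order condition (treating rivals' output as given): 209 - 8q_i - 4·Σ_{j≠i} q_j = 0.
With identical firms every q_j equals q_i, so Σ_{j≠i} q_j = 2q_i and 209 = 16q_i, giving q_i = 209/16.
Total output Q = 209/16 + 209/16 + 209/16 = 627/16.

39.19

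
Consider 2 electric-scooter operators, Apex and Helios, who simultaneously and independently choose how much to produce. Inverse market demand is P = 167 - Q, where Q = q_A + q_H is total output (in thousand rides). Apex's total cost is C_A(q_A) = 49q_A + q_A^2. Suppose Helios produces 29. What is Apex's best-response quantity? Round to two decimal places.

22.25

With the rival's output fixed at 29, Apex's profit is π_A = (167 - 29 - q_A)q_A - (49q_A + q_A²) = (138 - q_A)q_A - (49q_A + q_A²).
∂π_A/∂q_A = 89 - 4q_A = 0, so q_A = 89/4.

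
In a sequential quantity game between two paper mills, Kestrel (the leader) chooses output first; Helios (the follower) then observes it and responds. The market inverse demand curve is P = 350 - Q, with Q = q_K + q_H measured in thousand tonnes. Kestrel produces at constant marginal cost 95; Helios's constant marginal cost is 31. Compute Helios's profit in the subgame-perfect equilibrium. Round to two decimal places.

12488.06

Solve by backward induction. Given q_K, the follower Helios maximises π_H = (350 - q_K - q_H)q_H - 31q_H.
Setting the follower's marginal profit to zero, 319 - q_K - 2q_H = 0, i.e. q_H = (319 - q_K)/2.
Kestrel substitutes q_H(q_K) into its own profit: π_K = q_K(350 - q_K - (319 - q_K)/2) - 95q_K = (381/2 - (1/2)q_K)q_K - 95q_K.
Leader FOC: 191/2 - q_K = 0, so q_K = 191/2.
Then q_H = (319 - 191/2)/2 = 447/4.
Price P = 350 - 829/4 = 571/4.
Helios's profit: (571/4 - 31)·(447/4) = 12488.0625.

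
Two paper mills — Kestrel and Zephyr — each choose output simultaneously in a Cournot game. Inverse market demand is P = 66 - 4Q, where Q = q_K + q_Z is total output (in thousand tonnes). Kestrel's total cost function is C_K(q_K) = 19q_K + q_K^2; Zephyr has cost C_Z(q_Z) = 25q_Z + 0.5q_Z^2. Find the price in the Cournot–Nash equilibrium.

40

Kestrel's profit: π_K = (66 - 4Q)q_K - (19q_K + q_K²). Setting ∂π_K/∂q_K = 0: 47 - 10q_K - 4(q_Z) = 0.
Zephyr's profit: π_Z = (66 - 4Q)q_Z - (25q_Z + (1/2)q_Z²). Setting ∂π_Z/∂q_Z = 0: 41 - 9q_Z - 4(q_K) = 0.
Rearranging gives the reaction functions q_K = (47 - 4q_Z)/10 and q_Z = (41 - 4q_K)/9.
Substituting one into the other gives q_K = 7/2 and q_Z = 3.
Total output Q = 13/2, so price P = 66 - 4·(13/2) = 40.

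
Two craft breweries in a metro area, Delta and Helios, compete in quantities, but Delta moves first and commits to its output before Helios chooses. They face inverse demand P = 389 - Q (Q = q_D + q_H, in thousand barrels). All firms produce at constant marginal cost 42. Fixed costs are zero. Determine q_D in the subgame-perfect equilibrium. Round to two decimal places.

Solve by backward induction. Given q_D, the follower Helios maximises π_H = (389 - q_D - q_H)q_H - 42q_H.
Setting the follower's marginal profit to zero, 347 - q_D - 2q_H = 0, i.e. q_H = (347 - q_D)/2.
Delta substitutes q_H(q_D) into its own profit: π_D = q_D(389 - q_D - (347 - q_D)/2) - 42q_D = (431/2 - (1/2)q_D)q_D - 42q_D.
The leader's first-order condition 347/2 - q_D = 0 yields q_D = 347/2.
Then q_H = (347 - 347/2)/2 = 347/4.

173.50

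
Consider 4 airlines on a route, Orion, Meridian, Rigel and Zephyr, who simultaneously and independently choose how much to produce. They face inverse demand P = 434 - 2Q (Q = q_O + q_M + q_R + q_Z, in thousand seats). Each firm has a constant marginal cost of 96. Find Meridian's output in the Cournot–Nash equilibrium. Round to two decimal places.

Each firm earns π_i = (434 - 2Q)q_i - 96q_i.
First-order condition (treating rivals' output as given): 338 - 4q_i - 2·Σ_{j≠i} q_j = 0.
With identical firms every q_j equals q_i, so Σ_{j≠i} q_j = 3q_i and 338 = 10q_i, giving q_i = 169/5.

33.80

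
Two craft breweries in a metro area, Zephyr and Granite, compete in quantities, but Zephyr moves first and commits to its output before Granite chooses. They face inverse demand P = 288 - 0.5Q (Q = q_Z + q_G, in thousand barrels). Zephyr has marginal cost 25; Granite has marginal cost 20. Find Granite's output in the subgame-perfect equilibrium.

139

The follower Granite best-responds to any q_Z: π_G = (288 - 0.5Q)q_G - 20q_G.
Follower FOC: 268 - (1/2)q_Z - q_G = 0, so q_G(q_Z) = (268 - (1/2)q_Z).
Zephyr substitutes q_G(q_Z) into its own profit: π_Z = q_Z(288 - (1/2)q_Z - (268 - (1/2)q_Z)/2) - 25q_Z = (154 - (1/4)q_Z)q_Z - 25q_Z.
Maximising: ∂π_Z/∂q_Z = 129 - (1/2)q_Z = 0, giving q_Z = 258.
Then q_G = (268 - (1/2)·258) = 139.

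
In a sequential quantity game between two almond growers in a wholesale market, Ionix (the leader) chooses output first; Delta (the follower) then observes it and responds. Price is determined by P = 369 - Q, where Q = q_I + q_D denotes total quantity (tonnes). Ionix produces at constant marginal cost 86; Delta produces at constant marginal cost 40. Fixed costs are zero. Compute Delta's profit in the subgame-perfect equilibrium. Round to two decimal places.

The follower Delta best-responds to any q_I: π_D = (369 - Q)q_D - 40q_D.
∂π_D/∂q_D = 329 - q_I - 2q_D = 0 gives the reaction function q_D = (329 - q_I)/2.
The leader anticipates this reaction. Substituting into P = 369 - Q gives P = 409/2 - (1/2)q_I, so π_I = (409/2 - (1/2)q_I)q_I - 86q_I.
Maximising: ∂π_I/∂q_I = 237/2 - q_I = 0, giving q_I = 237/2.
Then q_D = (329 - 237/2)/2 = 421/4.
Price P = 369 - 895/4 = 581/4.
Delta's profit: (581/4 - 40)·(421/4) = 11077.5625.

11077.56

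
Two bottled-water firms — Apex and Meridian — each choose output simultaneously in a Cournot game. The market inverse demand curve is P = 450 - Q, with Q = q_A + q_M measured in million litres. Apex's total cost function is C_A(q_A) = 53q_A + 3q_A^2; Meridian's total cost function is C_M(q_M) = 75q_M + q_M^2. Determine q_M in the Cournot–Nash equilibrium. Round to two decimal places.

83.97

Apex's profit: π_A = (450 - Q)q_A - (53q_A + 3q_A²). Setting ∂π_A/∂q_A = 0: 397 - 8q_A - (q_M) = 0.
Meridian's first-order condition: 375 - 4q_M - (q_A) = 0.
Rearranging gives the reaction functions q_A = (397 - q_M)/8 and q_M = (375 - q_A)/4.
Substituting one into the other gives q_A = 1213/31 and q_M = 83.9677.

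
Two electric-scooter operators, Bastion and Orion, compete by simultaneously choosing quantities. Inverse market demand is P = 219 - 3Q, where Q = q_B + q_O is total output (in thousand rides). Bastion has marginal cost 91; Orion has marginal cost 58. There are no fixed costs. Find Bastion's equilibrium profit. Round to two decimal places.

Bastion's profit: π_B = (219 - 3Q)q_B - (91q_B). Setting ∂π_B/∂q_B = 0: 128 - 6q_B - 3(q_O) = 0.
Orion's profit: π_O = (219 - 3Q)q_O - (58q_O). Setting ∂π_O/∂q_O = 0: 161 - 6q_O - 3(q_B) = 0.
So q_B = (128 - 3q_O)/6 and q_O = (161 - 3q_B)/6.
Substituting one into the other gives q_B = 95/9 and q_O = 194/9.
Price P = 219 - 3·(289/9) = 368/3.
Bastion's profit: (368/3 - 91)·(95/9) = 334.2593.

334.26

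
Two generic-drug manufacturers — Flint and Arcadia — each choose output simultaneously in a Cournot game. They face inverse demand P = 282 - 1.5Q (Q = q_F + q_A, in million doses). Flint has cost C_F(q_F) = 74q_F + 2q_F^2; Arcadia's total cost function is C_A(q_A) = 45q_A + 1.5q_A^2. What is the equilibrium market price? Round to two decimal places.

Flint's profit: π_F = (282 - 1.5Q)q_F - (74q_F + 2q_F²). Setting ∂π_F/∂q_F = 0: 208 - 7q_F - (3/2)(q_A) = 0.
Arcadia's first-order condition: 237 - 6q_A - (3/2)(q_F) = 0.
Best responses: q_F = (208 - (3/2)q_A)/7, q_A = (237 - (3/2)q_F)/6.
Solving the pair: q_F = 1190/53, q_A = 1796/53.
Total output Q = 56.3396, so price P = 282 - (3/2)·56.3396 = 197.4906.

197.49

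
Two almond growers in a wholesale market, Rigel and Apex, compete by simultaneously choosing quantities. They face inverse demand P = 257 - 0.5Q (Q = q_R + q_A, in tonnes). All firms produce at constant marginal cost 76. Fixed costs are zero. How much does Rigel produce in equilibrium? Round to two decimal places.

Each firm earns π_i = (257 - 0.5Q)q_i - 76q_i.
Setting ∂π_i/∂q_i = 0 with rivals' quantities fixed: 181 - q_i - (1/2)q_j = 0.
With identical firms every q_j equals q_i, so q_j = q_i and 181 = (3/2)q_i, giving q_i = 362/3.

120.67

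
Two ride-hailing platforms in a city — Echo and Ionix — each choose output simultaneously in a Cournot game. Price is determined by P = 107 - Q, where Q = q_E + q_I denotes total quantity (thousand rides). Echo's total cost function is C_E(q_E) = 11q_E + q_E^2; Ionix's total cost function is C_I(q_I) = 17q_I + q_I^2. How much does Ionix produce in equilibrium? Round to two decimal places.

Echo's profit: π_E = (107 - Q)q_E - (11q_E + q_E²). Setting ∂π_E/∂q_E = 0: 96 - 4q_E - (q_I) = 0.
Ionix's profit: π_I = (107 - Q)q_I - (17q_I + q_I²). Setting ∂π_I/∂q_I = 0: 90 - 4q_I - (q_E) = 0.
Rearranging gives the reaction functions q_E = (96 - q_I)/4 and q_I = (90 - q_E)/4.
Solving the pair: q_E = 98/5, q_I = 88/5.

17.60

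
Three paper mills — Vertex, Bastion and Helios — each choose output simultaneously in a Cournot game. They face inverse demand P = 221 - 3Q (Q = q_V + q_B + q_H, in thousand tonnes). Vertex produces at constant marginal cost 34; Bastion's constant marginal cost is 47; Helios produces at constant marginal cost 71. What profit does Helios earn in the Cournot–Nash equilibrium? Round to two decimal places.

165.02

Vertex's profit: π_V = (221 - 3Q)q_V - (34q_V). Setting ∂π_V/∂q_V = 0: 187 - 6q_V - 3(q_B + q_H) = 0.
Bastion's profit: π_B = (221 - 3Q)q_B - (47q_B). Setting ∂π_B/∂q_B = 0: 174 - 6q_B - 3(q_V + q_H) = 0.
Helios's first-order condition: 150 - 6q_H - 3(q_V + q_B) = 0.
Adding the 3 first-order conditions: 511 − 12Q = 0, so Q = 511/12.
Back-substituting: q_V = (187 − 511/4)/3 = 79/4, q_B = (174 − 511/4)/3 = 185/12, q_H = (150 − 511/4)/3 = 89/12.
Price P = 221 - 3·(511/12) = 373/4.
Helios's profit: (373/4 - 71)·(89/12) = 165.0208.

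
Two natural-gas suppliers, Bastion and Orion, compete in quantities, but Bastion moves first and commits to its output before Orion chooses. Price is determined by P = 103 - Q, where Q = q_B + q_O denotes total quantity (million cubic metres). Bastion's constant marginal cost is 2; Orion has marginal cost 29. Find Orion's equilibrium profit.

Solve by backward induction. Given q_B, the follower Orion maximises π_O = (103 - q_B - q_O)q_O - 29q_O.
∂π_O/∂q_O = 74 - q_B - 2q_O = 0 gives the reaction function q_O = (74 - q_B)/2.
The leader anticipates this reaction. Substituting into P = 103 - Q gives P = 66 - (1/2)q_B, so π_B = (66 - (1/2)q_B)q_B - 2q_B.
Maximising: ∂π_B/∂q_B = 64 - q_B = 0, giving q_B = 64.
Then q_O = (74 - 64)/2 = 5.
Price P = 103 - 69 = 34.
Orion's profit: (34 - 29)·5 = 25.

25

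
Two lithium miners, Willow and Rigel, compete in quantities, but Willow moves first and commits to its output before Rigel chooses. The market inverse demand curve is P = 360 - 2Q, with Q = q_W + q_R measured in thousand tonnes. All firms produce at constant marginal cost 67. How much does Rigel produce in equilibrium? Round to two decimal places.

The follower Rigel best-responds to any q_W: π_R = (360 - 2Q)q_R - 67q_R.
Setting the follower's marginal profit to zero, 293 - 2q_W - 4q_R = 0, i.e. q_R = (293 - 2q_W)/4.
Willow substitutes q_R(q_W) into its own profit: π_W = q_W(360 - 2q_W - (293 - 2q_W)/2) - 67q_W = (427/2 - q_W)q_W - 67q_W.
The leader's first-order condition 293/2 - 2q_W = 0 yields q_W = 293/4.
Then q_R = (293 - 2·(293/4))/4 = 293/8.

36.63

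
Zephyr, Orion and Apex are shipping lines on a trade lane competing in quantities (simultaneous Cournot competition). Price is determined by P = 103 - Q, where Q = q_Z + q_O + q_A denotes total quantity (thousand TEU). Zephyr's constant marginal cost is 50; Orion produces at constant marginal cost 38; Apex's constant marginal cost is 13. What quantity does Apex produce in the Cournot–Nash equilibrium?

Zephyr's profit: π_Z = (103 - Q)q_Z - (50q_Z). Setting ∂π_Z/∂q_Z = 0: 53 - 2q_Z - (q_O + q_A) = 0.
Orion's profit: π_O = (103 - Q)q_O - (38q_O). Setting ∂π_O/∂q_O = 0: 65 - 2q_O - (q_Z + q_A) = 0.
Apex's profit: π_A = (103 - Q)q_A - (13q_A). Setting ∂π_A/∂q_A = 0: 90 - 2q_A - (q_Z + q_O) = 0.
Adding the 3 first-order conditions: 208 − 4Q = 0, so Q = 52.
Back-substituting: q_Z = (53 − 52) = 1, q_O = (65 − 52) = 13, q_A = (90 − 52) = 38.

38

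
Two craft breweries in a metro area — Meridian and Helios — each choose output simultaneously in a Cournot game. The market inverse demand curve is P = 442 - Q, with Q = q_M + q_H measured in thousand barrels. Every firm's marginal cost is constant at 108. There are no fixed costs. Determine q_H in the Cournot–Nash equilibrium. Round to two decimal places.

111.33

Each firm earns π_i = (442 - Q)q_i - 108q_i.
First-order condition (treating rivals' output as given): 334 - 2q_i - q_j = 0.
By symmetry each firm produces the same amount; substituting q_j = q_i yields q_i = 334/3.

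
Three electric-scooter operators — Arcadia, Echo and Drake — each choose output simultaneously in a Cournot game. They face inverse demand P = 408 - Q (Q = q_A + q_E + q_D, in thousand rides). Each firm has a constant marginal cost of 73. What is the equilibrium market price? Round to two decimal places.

156.75

A representative firm's profit is π_i = q_i(408 - Q) - 73q_i.
First-order condition (treating rivals' output as given): 335 - 2q_i - Σ_{j≠i} q_j = 0.
With identical firms every q_j equals q_i, so Σ_{j≠i} q_j = 2q_i and 335 = 4q_i, giving q_i = 335/4.
Total output Q = 1005/4, so price P = 408 - 1005/4 = 627/4.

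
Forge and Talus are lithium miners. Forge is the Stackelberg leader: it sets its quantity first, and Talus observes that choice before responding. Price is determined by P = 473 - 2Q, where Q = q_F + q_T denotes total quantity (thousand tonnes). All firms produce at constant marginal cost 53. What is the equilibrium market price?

Solve by backward induction. Given q_F, the follower Talus maximises π_T = (473 - 2q_F - 2q_T)q_T - 53q_T.
Follower FOC: 420 - 2q_F - 4q_T = 0, so q_T(q_F) = (420 - 2q_F)/4.
Forge substitutes q_T(q_F) into its own profit: π_F = q_F(473 - 2q_F - (420 - 2q_F)/2) - 53q_F = (263 - q_F)q_F - 53q_F.
Leader FOC: 210 - 2q_F = 0, so q_F = 105.
Then q_T = (420 - 2·105)/4 = 105/2.
Total output Q = 315/2, so price P = 473 - 2·(315/2) = 158.

158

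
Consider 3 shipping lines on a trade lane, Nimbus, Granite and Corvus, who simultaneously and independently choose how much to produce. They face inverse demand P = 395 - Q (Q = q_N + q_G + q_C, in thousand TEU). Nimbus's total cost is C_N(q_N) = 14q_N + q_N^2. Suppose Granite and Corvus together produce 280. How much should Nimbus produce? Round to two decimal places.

25.25

With rivals' combined output fixed at 280, Nimbus's profit is π_N = (395 - 280 - q_N)q_N - (14q_N + q_N²) = (115 - q_N)q_N - (14q_N + q_N²).
∂π_N/∂q_N = 101 - 4q_N = 0, so q_N = 101/4.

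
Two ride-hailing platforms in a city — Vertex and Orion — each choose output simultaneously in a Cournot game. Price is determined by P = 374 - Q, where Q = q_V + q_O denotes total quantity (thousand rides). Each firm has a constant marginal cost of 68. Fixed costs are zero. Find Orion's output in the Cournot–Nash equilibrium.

A representative firm's profit is π_i = q_i(374 - Q) - 68q_i.
First-order condition (treating rivals' output as given): 306 - 2q_i - q_j = 0.
With identical firms every q_j equals q_i, so q_j = q_i and 306 = 3q_i, giving q_i = 102.

102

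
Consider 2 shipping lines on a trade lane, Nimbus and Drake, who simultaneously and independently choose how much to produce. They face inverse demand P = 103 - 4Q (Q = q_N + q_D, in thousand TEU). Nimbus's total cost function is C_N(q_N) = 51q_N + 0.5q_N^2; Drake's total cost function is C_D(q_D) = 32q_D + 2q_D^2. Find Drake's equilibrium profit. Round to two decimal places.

Nimbus's profit: π_N = (103 - 4Q)q_N - (51q_N + (1/2)q_N²). Setting ∂π_N/∂q_N = 0: 52 - 9q_N - 4(q_D) = 0.
Drake's first-order condition: 71 - 12q_D - 4(q_N) = 0.
Rearranging gives the reaction functions q_N = (52 - 4q_D)/9 and q_D = (71 - 4q_N)/12.
Solving the pair: q_N = 85/23, q_D = 431/92.
Price P = 103 - 4·(771/92) = 1598/23.
Drake's profit: (1598/23)·(431/92) - 32·(431/92) - 2(431/92)² = 131.6831.

131.68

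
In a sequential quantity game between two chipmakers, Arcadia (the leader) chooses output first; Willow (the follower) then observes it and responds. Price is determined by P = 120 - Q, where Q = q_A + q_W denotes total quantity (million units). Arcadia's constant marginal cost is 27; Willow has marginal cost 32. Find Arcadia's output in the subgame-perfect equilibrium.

The follower Willow best-responds to any q_A: π_W = (120 - Q)q_W - 32q_W.
Follower FOC: 88 - q_A - 2q_W = 0, so q_W(q_A) = (88 - q_A)/2.
The leader anticipates this reaction. Substituting into P = 120 - Q gives P = 76 - (1/2)q_A, so π_A = (76 - (1/2)q_A)q_A - 27q_A.
Leader FOC: 49 - q_A = 0, so q_A = 49.
Then q_W = (88 - 49)/2 = 39/2.

49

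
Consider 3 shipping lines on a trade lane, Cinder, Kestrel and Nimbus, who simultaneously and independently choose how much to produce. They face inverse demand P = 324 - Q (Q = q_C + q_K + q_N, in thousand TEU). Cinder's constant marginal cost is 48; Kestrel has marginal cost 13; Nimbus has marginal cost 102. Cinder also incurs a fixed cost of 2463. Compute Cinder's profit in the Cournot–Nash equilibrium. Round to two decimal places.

Cinder's profit: π_C = (324 - Q)q_C - (48q_C). Setting ∂π_C/∂q_C = 0: 276 - 2q_C - (q_K + q_N) = 0.
Kestrel's profit: π_K = (324 - Q)q_K - (13q_K). Setting ∂π_K/∂q_K = 0: 311 - 2q_K - (q_C + q_N) = 0.
Nimbus's first-order condition: 222 - 2q_N - (q_C + q_K) = 0.
Adding the 3 conditions: 809 − 2Q − 2Q = 0, i.e. Q = 809/4.
Back-substituting: q_C = (276 − 809/4) = 295/4, q_K = (311 − 809/4) = 435/4, q_N = (222 − 809/4) = 79/4.
Price P = 324 - 809/4 = 487/4.
Cinder's profit: (487/4 - 48)·(295/4) - 2463 = 2976.0625.

2976.06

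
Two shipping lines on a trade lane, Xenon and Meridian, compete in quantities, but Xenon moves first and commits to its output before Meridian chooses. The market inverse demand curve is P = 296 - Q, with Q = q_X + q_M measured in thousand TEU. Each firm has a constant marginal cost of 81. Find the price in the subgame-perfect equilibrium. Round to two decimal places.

134.75

The follower Meridian best-responds to any q_X: π_M = (296 - Q)q_M - 81q_M.
Follower FOC: 215 - q_X - 2q_M = 0, so q_M(q_X) = (215 - q_X)/2.
The leader anticipates this reaction. Substituting into P = 296 - Q gives P = 377/2 - (1/2)q_X, so π_X = (377/2 - (1/2)q_X)q_X - 81q_X.
Maximising: ∂π_X/∂q_X = 215/2 - q_X = 0, giving q_X = 215/2.
Then q_M = (215 - 215/2)/2 = 215/4.
Total output Q = 645/4, so price P = 296 - 645/4 = 539/4.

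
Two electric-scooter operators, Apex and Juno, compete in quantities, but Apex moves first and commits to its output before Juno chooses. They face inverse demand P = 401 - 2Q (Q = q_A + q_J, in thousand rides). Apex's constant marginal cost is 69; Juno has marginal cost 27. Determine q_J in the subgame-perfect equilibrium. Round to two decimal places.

Solve by backward induction. Given q_A, the follower Juno maximises π_J = (401 - 2q_A - 2q_J)q_J - 27q_J.
Setting the follower's marginal profit to zero, 374 - 2q_A - 4q_J = 0, i.e. q_J = (374 - 2q_A)/4.
The leader anticipates this reaction. Substituting into P = 401 - 2Q gives P = 214 - q_A, so π_A = (214 - q_A)q_A - 69q_A.
Maximising: ∂π_A/∂q_A = 145 - 2q_A = 0, giving q_A = 145/2.
Then q_J = (374 - 2·(145/2))/4 = 229/4.

57.25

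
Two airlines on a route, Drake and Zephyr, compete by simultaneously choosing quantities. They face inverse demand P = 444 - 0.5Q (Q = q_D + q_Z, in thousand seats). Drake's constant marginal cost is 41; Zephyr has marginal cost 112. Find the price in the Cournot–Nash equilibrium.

Drake's profit: π_D = (444 - 0.5Q)q_D - (41q_D). Setting ∂π_D/∂q_D = 0: 403 - q_D - (1/2)(q_Z) = 0.
Zephyr's profit: π_Z = (444 - 0.5Q)q_Z - (112q_Z). Setting ∂π_Z/∂q_Z = 0: 332 - q_Z - (1/2)(q_D) = 0.
Best responses: q_D = (403 - (1/2)q_Z), q_Z = (332 - (1/2)q_D).
Solving the pair: q_D = 316, q_Z = 174.
Total output Q = 490, so price P = 444 - (1/2)·490 = 199.

199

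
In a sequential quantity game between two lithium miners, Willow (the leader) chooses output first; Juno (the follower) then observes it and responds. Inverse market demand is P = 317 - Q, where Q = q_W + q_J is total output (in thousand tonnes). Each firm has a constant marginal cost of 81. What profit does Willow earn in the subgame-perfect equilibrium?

The follower Juno best-responds to any q_W: π_J = (317 - Q)q_J - 81q_J.
∂π_J/∂q_J = 236 - q_W - 2q_J = 0 gives the reaction function q_J = (236 - q_W)/2.
The leader anticipates this reaction. Substituting into P = 317 - Q gives P = 199 - (1/2)q_W, so π_W = (199 - (1/2)q_W)q_W - 81q_W.
The leader's first-order condition 118 - q_W = 0 yields q_W = 118.
Then q_J = (236 - 118)/2 = 59.
Price P = 317 - 177 = 140.
Willow's profit: (140 - 81)·118 = 6962.

6962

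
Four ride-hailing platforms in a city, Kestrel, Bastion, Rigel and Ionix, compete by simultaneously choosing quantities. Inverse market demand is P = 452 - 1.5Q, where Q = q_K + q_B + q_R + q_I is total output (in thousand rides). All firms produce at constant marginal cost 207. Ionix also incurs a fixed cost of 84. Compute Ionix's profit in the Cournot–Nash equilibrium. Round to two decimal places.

1516.67

Each firm earns π_i = (452 - 1.5Q)q_i - 207q_i.
Setting ∂π_i/∂q_i = 0 with rivals' quantities fixed: 245 - 3q_i - (3/2)·Σ_{j≠i} q_j = 0.
With identical firms every q_j equals q_i, so Σ_{j≠i} q_j = 3q_i and 245 = (15/2)q_i, giving q_i = 98/3.
Price P = 452 - (3/2)·(392/3) = 256.
Ionix's profit: (256 - 207)·(98/3) - 84 = 1516.6667.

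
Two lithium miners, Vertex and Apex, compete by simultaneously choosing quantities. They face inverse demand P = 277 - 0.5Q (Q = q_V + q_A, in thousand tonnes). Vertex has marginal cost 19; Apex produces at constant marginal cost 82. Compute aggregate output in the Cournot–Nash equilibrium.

Vertex's profit: π_V = (277 - 0.5Q)q_V - (19q_V). Setting ∂π_V/∂q_V = 0: 258 - q_V - (1/2)(q_A) = 0.
Apex's first-order condition: 195 - q_A - (1/2)(q_V) = 0.
So q_V = (258 - (1/2)q_A) and q_A = (195 - (1/2)q_V).
Substituting one into the other gives q_V = 214 and q_A = 88.
Total output Q = 214 + 88 = 302.

302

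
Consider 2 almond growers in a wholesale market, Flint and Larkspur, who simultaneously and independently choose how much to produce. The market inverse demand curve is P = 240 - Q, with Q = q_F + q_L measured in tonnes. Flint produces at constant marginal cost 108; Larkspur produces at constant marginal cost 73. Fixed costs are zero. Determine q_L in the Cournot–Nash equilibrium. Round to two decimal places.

Flint's profit: π_F = (240 - Q)q_F - (108q_F). Setting ∂π_F/∂q_F = 0: 132 - 2q_F - (q_L) = 0.
Larkspur's first-order condition: 167 - 2q_L - (q_F) = 0.
So q_F = (132 - q_L)/2 and q_L = (167 - q_F)/2.
Substituting one into the other gives q_F = 97/3 and q_L = 202/3.

67.33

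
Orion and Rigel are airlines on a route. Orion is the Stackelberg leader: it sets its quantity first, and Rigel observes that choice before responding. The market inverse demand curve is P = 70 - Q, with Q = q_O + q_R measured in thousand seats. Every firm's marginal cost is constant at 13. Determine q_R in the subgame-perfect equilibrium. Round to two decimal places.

The follower Rigel best-responds to any q_O: π_R = (70 - Q)q_R - 13q_R.
Setting the follower's marginal profit to zero, 57 - q_O - 2q_R = 0, i.e. q_R = (57 - q_O)/2.
Orion substitutes q_R(q_O) into its own profit: π_O = q_O(70 - q_O - (57 - q_O)/2) - 13q_O = (83/2 - (1/2)q_O)q_O - 13q_O.
Maximising: ∂π_O/∂q_O = 57/2 - q_O = 0, giving q_O = 57/2.
Then q_R = (57 - 57/2)/2 = 57/4.

14.25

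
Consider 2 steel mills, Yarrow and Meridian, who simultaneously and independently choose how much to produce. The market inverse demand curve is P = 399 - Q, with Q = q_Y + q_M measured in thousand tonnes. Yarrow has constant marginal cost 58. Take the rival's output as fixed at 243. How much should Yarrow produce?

With the rival's output fixed at 243, Yarrow's profit is π_Y = (399 - 243 - q_Y)q_Y - (58q_Y) = (156 - q_Y)q_Y - (58q_Y).
∂π_Y/∂q_Y = 98 - 2q_Y = 0, so q_Y = 49.

49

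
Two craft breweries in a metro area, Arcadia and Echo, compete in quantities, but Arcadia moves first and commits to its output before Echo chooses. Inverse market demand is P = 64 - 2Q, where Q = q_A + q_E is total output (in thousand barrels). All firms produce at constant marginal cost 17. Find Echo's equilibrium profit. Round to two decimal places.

The follower Echo best-responds to any q_A: π_E = (64 - 2Q)q_E - 17q_E.
∂π_E/∂q_E = 47 - 2q_A - 4q_E = 0 gives the reaction function q_E = (47 - 2q_A)/4.
Arcadia substitutes q_E(q_A) into its own profit: π_A = q_A(64 - 2q_A - (47 - 2q_A)/2) - 17q_A = (81/2 - q_A)q_A - 17q_A.
Leader FOC: 47/2 - 2q_A = 0, so q_A = 47/4.
Then q_E = (47 - 2·(47/4))/4 = 47/8.
Price P = 64 - 2·(141/8) = 115/4.
Echo's profit: (115/4 - 17)·(47/8) = 69.0313.

69.03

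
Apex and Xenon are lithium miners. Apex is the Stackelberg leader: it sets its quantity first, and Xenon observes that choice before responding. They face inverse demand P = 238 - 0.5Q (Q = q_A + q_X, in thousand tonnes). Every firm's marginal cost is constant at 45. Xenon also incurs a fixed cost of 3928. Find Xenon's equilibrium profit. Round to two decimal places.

Solve by backward induction. Given q_A, the follower Xenon maximises π_X = (238 - (1/2)q_A - (1/2)q_X)q_X - 45q_X.
∂π_X/∂q_X = 193 - (1/2)q_A - q_X = 0 gives the reaction function q_X = (193 - (1/2)q_A).
Apex substitutes q_X(q_A) into its own profit: π_A = q_A(238 - (1/2)q_A - (193 - (1/2)q_A)/2) - 45q_A = (283/2 - (1/4)q_A)q_A - 45q_A.
The leader's first-order condition 193/2 - (1/2)q_A = 0 yields q_A = 193.
Then q_X = (193 - (1/2)·193) = 193/2.
Price P = 238 - (1/2)·(579/2) = 373/4.
Xenon's profit: (373/4 - 45)·(193/2) - 3928 = 728.1250.

728.13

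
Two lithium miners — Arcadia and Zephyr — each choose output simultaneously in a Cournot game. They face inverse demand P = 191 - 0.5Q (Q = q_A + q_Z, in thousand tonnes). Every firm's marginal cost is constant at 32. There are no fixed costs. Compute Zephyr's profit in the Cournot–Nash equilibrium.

A representative firm's profit is π_i = q_i(191 - 0.5Q) - 32q_i.
First-order condition (treating rivals' output as given): 159 - q_i - (1/2)q_j = 0.
By symmetry each firm produces the same amount; substituting q_j = q_i yields q_i = 159/(3/2) = 106.
Price P = 191 - (1/2)·212 = 85.
Zephyr's profit: (85 - 32)·106 = 5618.

5618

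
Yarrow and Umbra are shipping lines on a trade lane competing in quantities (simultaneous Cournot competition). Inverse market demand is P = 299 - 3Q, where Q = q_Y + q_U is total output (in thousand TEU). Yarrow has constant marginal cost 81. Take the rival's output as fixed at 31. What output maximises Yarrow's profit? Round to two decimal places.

20.83

With the rival's output fixed at 31, Yarrow's profit is π_Y = (299 - 3·31 - 3q_Y)q_Y - (81q_Y) = (206 - 3q_Y)q_Y - (81q_Y).
∂π_Y/∂q_Y = 125 - 6q_Y = 0, so q_Y = 125/6.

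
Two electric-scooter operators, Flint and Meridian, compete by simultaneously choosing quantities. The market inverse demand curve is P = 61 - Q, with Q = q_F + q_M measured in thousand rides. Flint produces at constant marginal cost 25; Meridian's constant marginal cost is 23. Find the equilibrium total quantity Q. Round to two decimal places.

Flint's profit: π_F = (61 - Q)q_F - (25q_F). Setting ∂π_F/∂q_F = 0: 36 - 2q_F - (q_M) = 0.
Meridian's first-order condition: 38 - 2q_M - (q_F) = 0.
Rearranging gives the reaction functions q_F = (36 - q_M)/2 and q_M = (38 - q_F)/2.
Solving the pair: q_F = 34/3, q_M = 40/3.
Total output Q = 34/3 + 40/3 = 74/3.

24.67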